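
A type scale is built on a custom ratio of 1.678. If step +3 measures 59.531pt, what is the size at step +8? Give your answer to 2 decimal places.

The gap is 8 − (3) = 5 steps, so the factor is 1.678^5.
59.531 × 1.678⁵ = 59.531 × 13.30331 ≈ 791.959

791.96pt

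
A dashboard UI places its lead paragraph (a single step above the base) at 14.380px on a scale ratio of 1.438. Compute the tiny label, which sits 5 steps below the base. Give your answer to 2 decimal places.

1.63px

The gap is -5 − (1) = -6 steps, so the factor is 1.438^-6.
14.380 ÷ 1.438⁶ = 14.380 ÷ 8.84206 ≈ 1.626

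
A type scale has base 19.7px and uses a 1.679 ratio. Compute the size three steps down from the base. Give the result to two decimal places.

4.16px

19.7 ÷ 1.679³ = 19.7 ÷ 4.73317 ≈ 4.16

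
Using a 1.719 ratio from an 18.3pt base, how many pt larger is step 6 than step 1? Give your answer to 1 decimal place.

440.7pt

Step 1: 18.3 × 1.719 = 31.458pt
Step 6: 18.3 × 1.719⁶ = 472.179pt
Difference: 472.179 − 31.458 = 440.721pt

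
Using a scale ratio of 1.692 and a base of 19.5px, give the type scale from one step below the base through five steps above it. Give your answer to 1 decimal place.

Step -1: 19.5 ÷ 1.692 = 11.5
Step 0: 19.5px
Step 1: 19.5 × 1.692 = 33.0
Step 2: 19.5 × 1.692² = 55.8
Step 3: 19.5 × 1.692³ = 94.5
Step 4: 19.5 × 1.692⁴ = 159.8
Step 5: 19.5 × 1.692⁵ = 270.4

11.5px, 19.5px, 33.0px, 55.8px, 94.5px, 159.8px, 270.4px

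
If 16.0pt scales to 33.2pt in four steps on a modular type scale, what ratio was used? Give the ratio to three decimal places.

1.200

r⁴ = 33.2 / 16.0, so r = (33.2/16.0)^(1/4).
r = 2.0750^(1/4) ≈ 1.2002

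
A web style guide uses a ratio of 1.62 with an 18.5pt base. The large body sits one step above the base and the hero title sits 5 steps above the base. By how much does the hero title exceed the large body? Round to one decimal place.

176.4pt

Step 1: 18.5 × 1.62 = 29.970pt
Step 5: 18.5 × 1.62⁵ = 206.418pt
Difference: 206.418 − 29.970 = 176.448pt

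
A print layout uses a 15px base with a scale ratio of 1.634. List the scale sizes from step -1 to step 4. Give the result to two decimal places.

9.18px, 15.00px, 24.51px, 40.05px, 65.44px, 106.93px

Step -1: 15.0 ÷ 1.634 = 9.18
Step 0: 15px
Step 1: 15.0 × 1.634 = 24.51
Step 2: 15.0 × 1.634² = 40.05
Step 3: 15.0 × 1.634³ = 65.44
Step 4: 15.0 × 1.634⁴ = 106.93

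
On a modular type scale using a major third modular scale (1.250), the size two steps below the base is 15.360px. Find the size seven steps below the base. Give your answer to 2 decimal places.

5.03px

The gap is -7 − (-2) = -5 steps, so the factor is 1.250^-5.
15.360 ÷ 1.250⁵ = 15.360 ÷ 3.05176 ≈ 5.033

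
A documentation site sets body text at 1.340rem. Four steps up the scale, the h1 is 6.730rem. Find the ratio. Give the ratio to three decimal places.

The ratio satisfies 1.340 × r⁴ = 6.730, so r = (6.730 / 1.340)^(1/4).
r = 5.0224^(1/4) ≈ 1.4970

1.497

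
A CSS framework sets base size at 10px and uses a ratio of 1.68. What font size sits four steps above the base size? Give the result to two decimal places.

Each step on a modular scale multiplies by the ratio, so the size n steps from the base is base × ratioⁿ.
10.0 × 1.68⁴ = 10.0 × 7.96594 ≈ 79.66

79.66px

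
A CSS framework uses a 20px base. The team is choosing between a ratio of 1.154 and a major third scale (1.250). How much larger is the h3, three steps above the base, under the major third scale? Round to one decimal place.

At 1.154: 20.0 × 1.154³ = 30.736px
Major third: 20.0 × 1.250³ = 39.062px
Difference: 39.062 − 30.736 = 8.326px

8.3px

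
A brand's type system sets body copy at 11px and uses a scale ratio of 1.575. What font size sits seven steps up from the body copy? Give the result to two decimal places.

264.46px

11.0 × 1.575⁷ = 11.0 × 24.04163 ≈ 264.46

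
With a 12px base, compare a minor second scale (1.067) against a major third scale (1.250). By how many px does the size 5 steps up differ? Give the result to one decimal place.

Minor second: 12.0 × 1.067⁵ = 16.596px
Major third: 12.0 × 1.250⁵ = 36.621px
Difference: 36.621 − 16.596 = 20.025px

20.0px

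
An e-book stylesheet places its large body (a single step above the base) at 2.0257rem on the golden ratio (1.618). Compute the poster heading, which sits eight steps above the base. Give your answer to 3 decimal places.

2.0257 × 1.618⁷ = 2.0257 × 29.03017 ≈ 58.806

58.806rem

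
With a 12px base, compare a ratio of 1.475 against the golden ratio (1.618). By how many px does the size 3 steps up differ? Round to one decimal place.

At 1.475: 12.0 × 1.475³ = 38.509px
Golden ratio: 12.0 × 1.618³ = 50.830px
Difference: 50.830 − 38.509 = 12.321px

12.3px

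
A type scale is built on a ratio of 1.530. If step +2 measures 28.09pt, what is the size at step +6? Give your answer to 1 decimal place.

28.09 × 1.530⁴ = 28.09 × 5.47981 ≈ 153.928

153.9pt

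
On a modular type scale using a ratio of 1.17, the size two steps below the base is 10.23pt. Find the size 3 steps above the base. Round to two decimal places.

22.43pt

Moving from step -2 to step +3 is 5 steps up, so multiply by r⁵.
10.23 × 1.17⁵ = 10.23 × 2.19245 ≈ 22.429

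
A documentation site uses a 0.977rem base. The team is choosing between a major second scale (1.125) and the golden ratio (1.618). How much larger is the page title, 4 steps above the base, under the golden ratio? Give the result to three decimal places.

5.131rem

Major second: 0.977 × 1.125⁴ = 1.56497rem
Golden ratio: 0.977 × 1.618⁴ = 6.69589rem
Difference: 6.69589 − 1.56497 = 5.13092rem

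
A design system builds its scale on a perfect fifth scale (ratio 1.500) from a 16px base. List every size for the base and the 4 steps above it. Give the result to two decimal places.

Step 0: 16px
Step 1: 16.0 × 1.500 = 24.00
Step 2: 16.0 × 1.500² = 36.00
Step 3: 16.0 × 1.500³ = 54.00
Step 4: 16.0 × 1.500⁴ = 81.00

16.00px, 24.00px, 36.00px, 54.00px, 81.00px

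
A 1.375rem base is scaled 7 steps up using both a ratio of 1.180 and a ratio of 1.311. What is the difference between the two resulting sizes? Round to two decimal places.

At 1.180: 1.375 × 1.180⁷ = 4.3800rem
At 1.311: 1.375 × 1.311⁷ = 9.1521rem
Difference: 9.1521 − 4.3800 = 4.7721rem

4.77rem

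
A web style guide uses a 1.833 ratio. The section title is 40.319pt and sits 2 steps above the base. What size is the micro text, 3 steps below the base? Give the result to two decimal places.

40.319 ÷ 1.833⁵ = 40.319 ÷ 20.69247 ≈ 1.948

1.95pt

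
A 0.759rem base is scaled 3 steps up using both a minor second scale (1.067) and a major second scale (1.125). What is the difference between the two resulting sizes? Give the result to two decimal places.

Minor second: 0.759 × 1.067³ = 0.9220rem
Major second: 0.759 × 1.125³ = 1.0807rem
Difference: 1.0807 − 0.9220 = 0.1587rem

0.16rem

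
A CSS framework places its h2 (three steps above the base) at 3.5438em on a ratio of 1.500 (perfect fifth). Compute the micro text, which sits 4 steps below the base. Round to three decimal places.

3.5438 ÷ 1.500⁷ = 3.5438 ÷ 17.08594 ≈ 0.207

0.207em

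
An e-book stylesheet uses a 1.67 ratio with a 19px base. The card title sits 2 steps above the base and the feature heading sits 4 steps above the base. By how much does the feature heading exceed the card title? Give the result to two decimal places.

94.79px

Step 2: 19.0 × 1.67² = 52.9891px
Step 4: 19.0 × 1.67⁴ = 147.7813px
Difference: 147.7813 − 52.9891 = 94.7922px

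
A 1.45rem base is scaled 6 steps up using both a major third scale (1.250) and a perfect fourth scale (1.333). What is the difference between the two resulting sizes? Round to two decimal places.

Major third: 1.45 × 1.250⁶ = 5.5313rem
Perfect fourth: 1.45 × 1.333⁶ = 8.1348rem
Difference: 8.1348 − 5.5313 = 2.6035rem

2.60rem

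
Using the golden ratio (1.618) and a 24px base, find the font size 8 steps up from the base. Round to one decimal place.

1127.3px

Every step multiplies by the scale ratio.
24.0 × 1.618⁸ = 24.0 × 46.97082 ≈ 1127.30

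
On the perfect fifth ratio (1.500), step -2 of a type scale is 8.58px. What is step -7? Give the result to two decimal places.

8.58 ÷ 1.500⁵ = 8.58 ÷ 7.59375 ≈ 1.130

1.13px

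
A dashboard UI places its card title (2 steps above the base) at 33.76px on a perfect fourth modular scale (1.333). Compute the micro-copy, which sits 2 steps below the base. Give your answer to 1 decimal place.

The gap is -2 − (2) = -4 steps, so the factor is 1.333^-4.
33.76 ÷ 1.333⁴ = 33.76 ÷ 3.15733 ≈ 10.693

10.7px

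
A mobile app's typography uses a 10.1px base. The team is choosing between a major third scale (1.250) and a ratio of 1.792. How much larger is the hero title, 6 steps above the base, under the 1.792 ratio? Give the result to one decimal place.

Major third: 10.1 × 1.250⁶ = 38.528px
At 1.792: 10.1 × 1.792⁶ = 334.464px
Difference: 334.464 − 38.528 = 295.936px

295.9px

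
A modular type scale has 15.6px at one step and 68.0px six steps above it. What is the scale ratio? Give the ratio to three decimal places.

r⁶ = 68.0 / 15.6, so r = (68.0/15.6)^(1/6).
r = 4.3590^(1/6) ≈ 1.2781

1.278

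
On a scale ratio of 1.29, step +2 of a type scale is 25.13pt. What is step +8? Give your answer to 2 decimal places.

The gap is 8 − (2) = 6 steps, so the factor is 1.29^6.
25.13 × 1.29⁶ = 25.13 × 4.60827 ≈ 115.806

115.81pt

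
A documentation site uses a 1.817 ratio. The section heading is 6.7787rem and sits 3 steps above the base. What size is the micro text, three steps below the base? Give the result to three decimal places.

0.188rem

6.7787 ÷ 1.817⁶ = 6.7787 ÷ 35.98567 ≈ 0.188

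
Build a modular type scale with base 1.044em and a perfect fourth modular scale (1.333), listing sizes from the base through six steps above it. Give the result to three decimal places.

1.044em, 1.392em, 1.855em, 2.473em, 3.296em, 4.394em, 5.857em

Step 0: 1.044em
Step 1: 1.044 × 1.333 = 1.392
Step 2: 1.044 × 1.333² = 1.855
Step 3: 1.044 × 1.333³ = 2.473
Step 4: 1.044 × 1.333⁴ = 3.296
Step 5: 1.044 × 1.333⁵ = 4.394
Step 6: 1.044 × 1.333⁶ = 5.857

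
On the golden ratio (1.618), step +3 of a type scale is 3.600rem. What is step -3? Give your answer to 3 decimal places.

The gap is -3 − (3) = -6 steps, so the factor is 1.618^-6.
3.600 ÷ 1.618⁶ = 3.600 ÷ 17.94201 ≈ 0.201

0.201rem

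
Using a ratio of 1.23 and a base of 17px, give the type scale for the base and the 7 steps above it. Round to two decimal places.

Step 0: 17px
Step 1: 17.0 × 1.23 = 20.91
Step 2: 17.0 × 1.23² = 25.72
Step 3: 17.0 × 1.23³ = 31.63
Step 4: 17.0 × 1.23⁴ = 38.91
Step 5: 17.0 × 1.23⁵ = 47.86
Step 6: 17.0 × 1.23⁶ = 58.87
Step 7: 17.0 × 1.23⁷ = 72.41

17.00px, 20.91px, 25.72px, 31.63px, 38.91px, 47.86px, 58.87px, 72.41px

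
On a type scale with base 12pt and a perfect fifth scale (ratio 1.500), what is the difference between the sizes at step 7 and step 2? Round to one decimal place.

Step 2: 12.0 × 1.500² = 27.000pt
Step 7: 12.0 × 1.500⁷ = 205.031pt
Difference: 205.031 − 27.000 = 178.031pt

178.0pt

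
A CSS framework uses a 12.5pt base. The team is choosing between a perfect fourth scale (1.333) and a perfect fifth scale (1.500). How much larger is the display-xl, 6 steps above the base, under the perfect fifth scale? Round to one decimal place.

72.3pt

Perfect fourth: 12.5 × 1.333⁶ = 70.128pt
Perfect fifth: 12.5 × 1.500⁶ = 142.383pt
Difference: 142.383 − 70.128 = 72.255pt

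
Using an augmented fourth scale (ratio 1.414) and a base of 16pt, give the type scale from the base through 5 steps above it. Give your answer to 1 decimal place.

16.0pt, 22.6pt, 32.0pt, 45.2pt, 64.0pt, 90.4pt

Step 0: 16pt
Step 1: 16.0 × 1.414 = 22.6
Step 2: 16.0 × 1.414² = 32.0
Step 3: 16.0 × 1.414³ = 45.2
Step 4: 16.0 × 1.414⁴ = 64.0
Step 5: 16.0 × 1.414⁵ = 90.4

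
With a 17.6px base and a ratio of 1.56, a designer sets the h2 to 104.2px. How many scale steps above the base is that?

1.56ⁿ = 104.2 / 17.6 = 5.9205
n = ln(5.9205) / ln(1.56) = 1.7784 / 0.4447 ≈ 4.00

4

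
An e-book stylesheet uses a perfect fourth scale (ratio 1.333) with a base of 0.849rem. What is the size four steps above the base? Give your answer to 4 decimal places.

2.6806rem

A modular type scale is a geometric sequence: sizeₙ = base × rⁿ.
0.849 × 1.333⁴ = 0.849 × 3.15733 ≈ 2.6806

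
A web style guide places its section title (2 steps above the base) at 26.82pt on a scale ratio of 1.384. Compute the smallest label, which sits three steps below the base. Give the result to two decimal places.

Moving from step +2 to step -3 is 5 steps down, so divide by r⁵.
26.82 ÷ 1.384⁵ = 26.82 ÷ 5.07786 ≈ 5.282

5.28pt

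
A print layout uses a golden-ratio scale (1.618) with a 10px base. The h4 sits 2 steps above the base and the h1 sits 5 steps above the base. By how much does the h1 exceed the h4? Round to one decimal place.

84.7px

Step 2: 10.0 × 1.618² = 26.179px
Step 5: 10.0 × 1.618⁵ = 110.890px
Difference: 110.890 − 26.179 = 84.711px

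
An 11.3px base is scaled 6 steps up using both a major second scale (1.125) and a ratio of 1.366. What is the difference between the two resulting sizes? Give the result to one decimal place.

Major second: 11.3 × 1.125⁶ = 22.908px
At 1.366: 11.3 × 1.366⁶ = 73.415px
Difference: 73.415 − 22.908 = 50.507px

50.5px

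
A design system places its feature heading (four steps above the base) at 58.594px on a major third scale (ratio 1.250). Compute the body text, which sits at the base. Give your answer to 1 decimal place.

58.594 ÷ 1.250⁴ = 58.594 ÷ 2.44141 ≈ 24.000

24.0px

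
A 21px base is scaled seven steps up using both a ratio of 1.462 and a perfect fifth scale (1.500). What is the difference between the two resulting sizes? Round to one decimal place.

At 1.462: 21.0 × 1.462⁷ = 299.813px
Perfect fifth: 21.0 × 1.500⁷ = 358.805px
Difference: 358.805 − 299.813 = 58.992px

59.0px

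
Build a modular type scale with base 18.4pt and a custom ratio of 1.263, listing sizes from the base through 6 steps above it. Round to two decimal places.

18.40pt, 23.24pt, 29.35pt, 37.07pt, 46.82pt, 59.13pt, 74.69pt

Step 0: 18.4pt
Step 1: 18.4 × 1.263 = 23.24
Step 2: 18.4 × 1.263² = 29.35
Step 3: 18.4 × 1.263³ = 37.07
Step 4: 18.4 × 1.263⁴ = 46.82
Step 5: 18.4 × 1.263⁵ = 59.13
Step 6: 18.4 × 1.263⁶ = 74.69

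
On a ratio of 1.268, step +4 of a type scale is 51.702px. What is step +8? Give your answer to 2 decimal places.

51.702 × 1.268⁴ = 51.702 × 2.58510 ≈ 133.655

133.65px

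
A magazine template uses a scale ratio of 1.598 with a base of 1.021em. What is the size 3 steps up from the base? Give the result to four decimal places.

4.1664em

1.021 × 1.598³ = 1.021 × 4.08066 ≈ 4.1664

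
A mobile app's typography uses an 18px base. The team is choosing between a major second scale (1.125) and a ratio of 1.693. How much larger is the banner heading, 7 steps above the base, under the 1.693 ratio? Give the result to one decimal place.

Major second: 18.0 × 1.125⁷ = 41.053px
At 1.693: 18.0 × 1.693⁷ = 717.581px
Difference: 717.581 − 41.053 = 676.528px

676.5px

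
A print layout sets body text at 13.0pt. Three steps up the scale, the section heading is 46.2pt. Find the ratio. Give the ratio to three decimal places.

r³ = 46.2 / 13.0, so r = (46.2/13.0)^(1/3).
r = 3.5538^(1/3) ≈ 1.5260

1.526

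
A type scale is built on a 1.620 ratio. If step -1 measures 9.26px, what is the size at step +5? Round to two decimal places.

167.38px

Moving from step -1 to step +5 is 6 steps up, so multiply by r⁶.
9.26 × 1.620⁶ = 9.26 × 18.07549 ≈ 167.379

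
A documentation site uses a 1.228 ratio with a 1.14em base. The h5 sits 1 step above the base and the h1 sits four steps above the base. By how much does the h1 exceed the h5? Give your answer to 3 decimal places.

1.192em

Step 1: 1.14 × 1.228 = 1.39992em
Step 4: 1.14 × 1.228⁴ = 2.59238em
Difference: 2.59238 − 1.39992 = 1.19246em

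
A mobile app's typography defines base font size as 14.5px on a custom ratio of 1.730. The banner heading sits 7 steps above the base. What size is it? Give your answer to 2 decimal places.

Each step on a modular scale multiplies by the ratio, so the size n steps from the base is base × ratioⁿ.
14.5 × 1.730⁷ = 14.5 × 46.37914 ≈ 672.50

672.50px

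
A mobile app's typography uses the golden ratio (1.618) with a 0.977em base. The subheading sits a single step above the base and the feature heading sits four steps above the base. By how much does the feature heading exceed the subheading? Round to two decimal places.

5.12em

Step 1: 0.977 × 1.618 = 1.5808em
Step 4: 0.977 × 1.618⁴ = 6.6959em
Difference: 6.6959 − 1.5808 = 5.1151em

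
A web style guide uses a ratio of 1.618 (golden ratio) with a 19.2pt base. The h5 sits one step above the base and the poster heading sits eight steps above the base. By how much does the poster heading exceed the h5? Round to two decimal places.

870.77pt

Step 1: 19.2 × 1.618 = 31.0656pt
Step 8: 19.2 × 1.618⁸ = 901.8397pt
Difference: 901.8397 − 31.0656 = 870.7741pt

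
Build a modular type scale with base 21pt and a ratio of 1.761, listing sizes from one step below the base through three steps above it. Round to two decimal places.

11.93pt, 21.00pt, 36.98pt, 65.12pt, 114.68pt

Step -1: 21.0 ÷ 1.761 = 11.93
Step 0: 21pt
Step 1: 21.0 × 1.761 = 36.98
Step 2: 21.0 × 1.761² = 65.12
Step 3: 21.0 × 1.761³ = 114.68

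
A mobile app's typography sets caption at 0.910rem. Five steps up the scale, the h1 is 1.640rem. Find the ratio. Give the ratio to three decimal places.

1.125

r⁵ = 1.640 / 0.910, so r = (1.640/0.910)^(1/5).
r = 1.8022^(1/5) ≈ 1.1250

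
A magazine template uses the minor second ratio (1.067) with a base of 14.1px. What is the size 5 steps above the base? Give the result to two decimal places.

19.50px

14.1 × 1.067⁵ = 14.1 × 1.38300 ≈ 19.50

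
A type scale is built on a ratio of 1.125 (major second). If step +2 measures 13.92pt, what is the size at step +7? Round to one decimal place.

13.92 × 1.125⁵ = 13.92 × 1.80203 ≈ 25.084

25.1pt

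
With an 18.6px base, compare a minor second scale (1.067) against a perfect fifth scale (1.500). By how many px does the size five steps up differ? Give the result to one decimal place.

Minor second: 18.6 × 1.067⁵ = 25.724px
Perfect fifth: 18.6 × 1.500⁵ = 141.244px
Difference: 141.244 − 25.724 = 115.520px

115.5px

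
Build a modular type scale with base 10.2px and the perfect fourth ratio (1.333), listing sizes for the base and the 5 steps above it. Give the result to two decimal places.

Step 0: 10.2px
Step 1: 10.2 × 1.333 = 13.60
Step 2: 10.2 × 1.333² = 18.12
Step 3: 10.2 × 1.333³ = 24.16
Step 4: 10.2 × 1.333⁴ = 32.20
Step 5: 10.2 × 1.333⁵ = 42.93

10.20px, 13.60px, 18.12px, 24.16px, 32.20px, 42.93px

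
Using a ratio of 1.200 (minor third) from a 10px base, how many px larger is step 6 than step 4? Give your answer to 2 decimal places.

9.12px

Step 4: 10.0 × 1.200⁴ = 20.7360px
Step 6: 10.0 × 1.200⁶ = 29.8598px
Difference: 29.8598 − 20.7360 = 9.1238px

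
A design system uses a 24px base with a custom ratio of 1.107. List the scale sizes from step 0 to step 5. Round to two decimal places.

24.00px, 26.57px, 29.41px, 32.56px, 36.04px, 39.90px

Step 0: 24px
Step 1: 24.0 × 1.107 = 26.57
Step 2: 24.0 × 1.107² = 29.41
Step 3: 24.0 × 1.107³ = 32.56
Step 4: 24.0 × 1.107⁴ = 36.04
Step 5: 24.0 × 1.107⁵ = 39.90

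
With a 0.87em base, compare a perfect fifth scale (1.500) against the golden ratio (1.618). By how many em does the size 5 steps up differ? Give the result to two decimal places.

Perfect fifth: 0.87 × 1.500⁵ = 6.6066em
Golden ratio: 0.87 × 1.618⁵ = 9.6474em
Difference: 9.6474 − 6.6066 = 3.0408em

3.04em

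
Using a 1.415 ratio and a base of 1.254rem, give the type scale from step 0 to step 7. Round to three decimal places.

1.254rem, 1.774rem, 2.511rem, 3.553rem, 5.027rem, 7.113rem, 10.066rem, 14.243rem

Step 0: 1.254rem
Step 1: 1.254 × 1.415 = 1.774
Step 2: 1.254 × 1.415² = 2.511
Step 3: 1.254 × 1.415³ = 3.553
Step 4: 1.254 × 1.415⁴ = 5.027
Step 5: 1.254 × 1.415⁵ = 7.113
Step 6: 1.254 × 1.415⁶ = 10.066
Step 7: 1.254 × 1.415⁷ = 14.243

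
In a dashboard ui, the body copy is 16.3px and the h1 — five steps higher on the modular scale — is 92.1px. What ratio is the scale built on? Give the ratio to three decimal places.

The ratio satisfies 16.3 × r⁵ = 92.1, so r = (92.1 / 16.3)^(1/5).
r = 5.6503^(1/5) ≈ 1.4139

1.414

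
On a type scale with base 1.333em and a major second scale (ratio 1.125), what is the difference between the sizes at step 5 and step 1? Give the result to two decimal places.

Step 1: 1.333 × 1.125 = 1.4996em
Step 5: 1.333 × 1.125⁵ = 2.4021em
Difference: 2.4021 − 1.4996 = 0.9025em

0.90em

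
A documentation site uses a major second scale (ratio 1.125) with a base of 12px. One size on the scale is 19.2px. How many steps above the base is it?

1.125ⁿ = 19.2 / 12 = 1.6000
n = ln(1.6000) / ln(1.125) = 0.4700 / 0.1178 ≈ 3.99

4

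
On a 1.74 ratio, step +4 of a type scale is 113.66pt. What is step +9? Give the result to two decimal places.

1812.82pt

113.66 × 1.74⁵ = 113.66 × 15.94947 ≈ 1812.817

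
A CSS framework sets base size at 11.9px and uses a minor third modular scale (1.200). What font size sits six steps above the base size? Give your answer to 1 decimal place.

11.9 × 1.200⁶ = 11.9 × 2.98598 ≈ 35.53

35.5px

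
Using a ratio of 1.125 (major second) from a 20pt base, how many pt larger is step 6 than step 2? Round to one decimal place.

15.2pt

Step 2: 20.0 × 1.125² = 25.312pt
Step 6: 20.0 × 1.125⁶ = 40.546pt
Difference: 40.546 − 25.312 = 15.234pt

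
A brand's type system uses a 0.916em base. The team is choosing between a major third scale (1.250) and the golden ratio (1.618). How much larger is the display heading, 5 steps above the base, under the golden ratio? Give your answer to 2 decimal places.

7.36em

Major third: 0.916 × 1.250⁵ = 2.7954em
Golden ratio: 0.916 × 1.618⁵ = 10.1575em
Difference: 10.1575 − 2.7954 = 7.3621em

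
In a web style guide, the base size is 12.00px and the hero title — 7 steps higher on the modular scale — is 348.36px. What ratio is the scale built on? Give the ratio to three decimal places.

1.618

The ratio satisfies 12.00 × r⁷ = 348.36, so r = (348.36 / 12.00)^(1/7).
r = 29.0300^(1/7) ≈ 1.6180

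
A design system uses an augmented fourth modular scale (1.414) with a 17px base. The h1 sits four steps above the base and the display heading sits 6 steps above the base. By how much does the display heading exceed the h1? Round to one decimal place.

Step 4: 17.0 × 1.414⁴ = 67.959px
Step 6: 17.0 × 1.414⁶ = 135.877px
Difference: 135.877 − 67.959 = 67.918px

67.9px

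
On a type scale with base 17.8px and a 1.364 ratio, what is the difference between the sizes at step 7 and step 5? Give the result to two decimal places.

72.32px

Step 5: 17.8 × 1.364⁵ = 84.0411px
Step 7: 17.8 × 1.364⁷ = 156.3582px
Difference: 156.3582 − 84.0411 = 72.3171px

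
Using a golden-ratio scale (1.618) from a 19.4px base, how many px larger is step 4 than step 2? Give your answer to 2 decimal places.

Step 2: 19.4 × 1.618² = 50.7877px
Step 4: 19.4 × 1.618⁴ = 132.9584px
Difference: 132.9584 − 50.7877 = 82.1707px

82.17px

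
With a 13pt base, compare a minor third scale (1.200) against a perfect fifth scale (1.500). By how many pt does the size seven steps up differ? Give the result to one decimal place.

Minor third: 13.0 × 1.200⁷ = 46.581pt
Perfect fifth: 13.0 × 1.500⁷ = 222.117pt
Difference: 222.117 − 46.581 = 175.536pt

175.5pt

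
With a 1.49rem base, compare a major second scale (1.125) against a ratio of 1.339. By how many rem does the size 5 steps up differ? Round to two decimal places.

Major second: 1.49 × 1.125⁵ = 2.6850rem
At 1.339: 1.49 × 1.339⁵ = 6.4134rem
Difference: 6.4134 − 2.6850 = 3.7284rem

3.73rem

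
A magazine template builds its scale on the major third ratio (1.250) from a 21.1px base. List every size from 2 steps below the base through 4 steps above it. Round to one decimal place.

Step -2: 21.1 ÷ 1.250² = 13.5
Step -1: 21.1 ÷ 1.250 = 16.9
Step 0: 21.1px
Step 1: 21.1 × 1.250 = 26.4
Step 2: 21.1 × 1.250² = 33.0
Step 3: 21.1 × 1.250³ = 41.2
Step 4: 21.1 × 1.250⁴ = 51.5

13.5px, 16.9px, 21.1px, 26.4px, 33.0px, 41.2px, 51.5px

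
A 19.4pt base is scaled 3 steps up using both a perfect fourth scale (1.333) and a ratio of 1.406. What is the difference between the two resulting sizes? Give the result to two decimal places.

7.97pt

Perfect fourth: 19.4 × 1.333³ = 45.9507pt
At 1.406: 19.4 × 1.406³ = 53.9210pt
Difference: 53.9210 − 45.9507 = 7.9703pt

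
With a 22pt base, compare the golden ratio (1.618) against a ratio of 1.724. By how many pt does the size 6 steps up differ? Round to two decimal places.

182.90pt

Golden ratio: 22.0 × 1.618⁶ = 394.7242pt
At 1.724: 22.0 × 1.724⁶ = 577.6254pt
Difference: 577.6254 − 394.7242 = 182.9012pt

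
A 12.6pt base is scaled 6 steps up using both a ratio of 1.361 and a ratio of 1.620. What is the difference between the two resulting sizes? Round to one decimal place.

147.7pt

At 1.361: 12.6 × 1.361⁶ = 80.079pt
At 1.620: 12.6 × 1.620⁶ = 227.751pt
Difference: 227.751 − 80.079 = 147.672pt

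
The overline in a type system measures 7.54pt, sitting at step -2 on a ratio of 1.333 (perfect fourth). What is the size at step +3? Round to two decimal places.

31.73pt

The gap is 3 − (-2) = 5 steps, so the factor is 1.333^5.
7.54 × 1.333⁵ = 7.54 × 4.20873 ≈ 31.734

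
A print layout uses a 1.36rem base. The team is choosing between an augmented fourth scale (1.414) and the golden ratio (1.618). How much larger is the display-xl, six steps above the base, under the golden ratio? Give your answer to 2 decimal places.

Augmented fourth: 1.36 × 1.414⁶ = 10.8701rem
Golden ratio: 1.36 × 1.618⁶ = 24.4011rem
Difference: 24.4011 − 10.8701 = 13.5310rem

13.53rem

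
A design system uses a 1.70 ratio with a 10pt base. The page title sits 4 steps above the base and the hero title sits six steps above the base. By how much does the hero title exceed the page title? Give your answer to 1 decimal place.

157.9pt

Step 4: 10.0 × 1.70⁴ = 83.521pt
Step 6: 10.0 × 1.70⁶ = 241.376pt
Difference: 241.376 − 83.521 = 157.855pt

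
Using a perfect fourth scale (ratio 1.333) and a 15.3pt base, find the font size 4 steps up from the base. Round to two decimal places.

48.31pt

Every step multiplies by the scale ratio.
15.3 × 1.333⁴ = 15.3 × 3.15733 ≈ 48.31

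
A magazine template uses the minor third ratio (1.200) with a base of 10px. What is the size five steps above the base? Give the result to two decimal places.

24.88px

A modular type scale is a geometric sequence: sizeₙ = base × rⁿ.
10.0 × 1.200⁵ = 10.0 × 2.48832 ≈ 24.88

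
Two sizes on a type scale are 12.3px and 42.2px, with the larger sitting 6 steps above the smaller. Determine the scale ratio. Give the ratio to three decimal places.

r⁶ = 42.2 / 12.3, so r = (42.2/12.3)^(1/6).
r = 3.4309^(1/6) ≈ 1.2281

1.228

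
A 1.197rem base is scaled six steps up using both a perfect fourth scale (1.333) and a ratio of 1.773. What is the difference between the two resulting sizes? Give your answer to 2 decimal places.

30.47rem

Perfect fourth: 1.197 × 1.333⁶ = 6.7154rem
At 1.773: 1.197 × 1.773⁶ = 37.1832rem
Difference: 37.1832 − 6.7154 = 30.4678rem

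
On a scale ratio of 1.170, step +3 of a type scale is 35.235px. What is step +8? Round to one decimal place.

35.235 × 1.170⁵ = 35.235 × 2.19245 ≈ 77.251

77.3px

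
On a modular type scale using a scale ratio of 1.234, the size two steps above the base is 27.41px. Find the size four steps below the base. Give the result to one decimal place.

Moving from step +2 to step -4 is 6 steps down, so divide by r⁶.
27.41 ÷ 1.234⁶ = 27.41 ÷ 3.53095 ≈ 7.763

7.8px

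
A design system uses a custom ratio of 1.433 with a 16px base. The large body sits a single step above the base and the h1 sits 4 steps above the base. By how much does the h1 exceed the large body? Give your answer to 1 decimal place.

Step 1: 16.0 × 1.433 = 22.928px
Step 4: 16.0 × 1.433⁴ = 67.469px
Difference: 67.469 − 22.928 = 44.541px

44.5px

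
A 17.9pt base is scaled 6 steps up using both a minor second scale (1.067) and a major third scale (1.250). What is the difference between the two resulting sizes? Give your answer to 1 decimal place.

41.9pt

Minor second: 17.9 × 1.067⁶ = 26.414pt
Major third: 17.9 × 1.250⁶ = 68.283pt
Difference: 68.283 − 26.414 = 41.869pt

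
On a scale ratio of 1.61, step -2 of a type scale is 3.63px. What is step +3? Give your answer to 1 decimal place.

39.3px

Moving from step -2 to step +3 is 5 steps up, so multiply by r⁵.
3.63 × 1.61⁵ = 3.63 × 10.81756 ≈ 39.268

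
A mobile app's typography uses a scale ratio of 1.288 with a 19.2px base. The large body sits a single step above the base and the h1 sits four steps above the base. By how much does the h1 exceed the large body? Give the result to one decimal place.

28.1px

Step 1: 19.2 × 1.288 = 24.730px
Step 4: 19.2 × 1.288⁴ = 52.840px
Difference: 52.840 − 24.730 = 28.110px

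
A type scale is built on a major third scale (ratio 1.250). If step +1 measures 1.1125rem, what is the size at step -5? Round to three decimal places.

0.292rem

1.1125 ÷ 1.250⁶ = 1.1125 ÷ 3.81470 ≈ 0.292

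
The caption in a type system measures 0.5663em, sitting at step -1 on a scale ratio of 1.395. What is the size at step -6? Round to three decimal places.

Moving from step -1 to step -6 is 5 steps down, so divide by r⁵.
0.5663 ÷ 1.395⁵ = 0.5663 ÷ 5.28288 ≈ 0.107

0.107em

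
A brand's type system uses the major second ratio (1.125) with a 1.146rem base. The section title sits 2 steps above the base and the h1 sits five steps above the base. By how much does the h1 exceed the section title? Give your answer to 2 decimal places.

0.61rem

Step 2: 1.146 × 1.125² = 1.4504rem
Step 5: 1.146 × 1.125⁵ = 2.0651rem
Difference: 2.0651 − 1.4504 = 0.6147rem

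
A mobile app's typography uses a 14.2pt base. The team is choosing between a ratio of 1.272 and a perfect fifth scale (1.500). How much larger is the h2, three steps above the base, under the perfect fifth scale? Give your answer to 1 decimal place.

At 1.272: 14.2 × 1.272³ = 29.225pt
Perfect fifth: 14.2 × 1.500³ = 47.925pt
Difference: 47.925 − 29.225 = 18.700pt

18.7pt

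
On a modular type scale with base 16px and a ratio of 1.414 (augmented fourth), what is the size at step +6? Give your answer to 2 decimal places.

127.88px

16.0 × 1.414⁶ = 16.0 × 7.99275 ≈ 127.88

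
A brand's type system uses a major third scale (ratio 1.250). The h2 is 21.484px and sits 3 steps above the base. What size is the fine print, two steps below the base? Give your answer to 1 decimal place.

Moving from step +3 to step -2 is 5 steps down, so divide by r⁵.
21.484 ÷ 1.250⁵ = 21.484 ÷ 3.05176 ≈ 7.040

7.0px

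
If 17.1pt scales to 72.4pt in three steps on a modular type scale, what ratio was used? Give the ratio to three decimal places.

The ratio satisfies 17.1 × r³ = 72.4, so r = (72.4 / 17.1)^(1/3).
r = 4.2339^(1/3) ≈ 1.6178

1.618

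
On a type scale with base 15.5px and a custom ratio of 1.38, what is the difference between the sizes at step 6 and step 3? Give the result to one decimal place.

66.3px

Step 3: 15.5 × 1.38³ = 40.735px
Step 6: 15.5 × 1.38⁶ = 107.055px
Difference: 107.055 − 40.735 = 66.320px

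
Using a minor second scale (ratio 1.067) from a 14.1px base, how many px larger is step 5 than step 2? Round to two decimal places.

3.45px

Step 2: 14.1 × 1.067² = 16.0527px
Step 5: 14.1 × 1.067⁵ = 19.5003px
Difference: 19.5003 − 16.0527 = 3.4476px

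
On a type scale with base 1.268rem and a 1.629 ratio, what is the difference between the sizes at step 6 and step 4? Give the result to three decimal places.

Step 4: 1.268 × 1.629⁴ = 8.92902rem
Step 6: 1.268 × 1.629⁶ = 23.69440rem
Difference: 23.69440 − 8.92902 = 14.76538rem

14.765rem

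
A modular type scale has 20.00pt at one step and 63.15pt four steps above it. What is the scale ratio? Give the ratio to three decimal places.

1.333

r⁴ = 63.15 / 20.00, so r = (63.15/20.00)^(1/4).
r = 3.1575^(1/4) ≈ 1.3330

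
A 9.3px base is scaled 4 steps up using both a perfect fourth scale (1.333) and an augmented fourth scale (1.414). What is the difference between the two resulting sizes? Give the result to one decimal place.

Perfect fourth: 9.3 × 1.333⁴ = 29.363px
Augmented fourth: 9.3 × 1.414⁴ = 37.178px
Difference: 37.178 − 29.363 = 7.815px

7.8px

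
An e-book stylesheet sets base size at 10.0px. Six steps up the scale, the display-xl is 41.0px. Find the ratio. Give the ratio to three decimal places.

The ratio satisfies 10.0 × r⁶ = 41.0, so r = (41.0 / 10.0)^(1/6).
r = 4.1000^(1/6) ≈ 1.2651

1.265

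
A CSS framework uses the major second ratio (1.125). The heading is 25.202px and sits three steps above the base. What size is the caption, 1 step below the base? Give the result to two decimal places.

25.202 ÷ 1.125⁴ = 25.202 ÷ 1.60181 ≈ 15.733

15.73px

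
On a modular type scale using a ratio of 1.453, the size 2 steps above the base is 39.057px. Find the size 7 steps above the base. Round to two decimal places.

252.95px

The gap is 7 − (2) = 5 steps, so the factor is 1.453^5.
39.057 × 1.453⁵ = 39.057 × 6.47632 ≈ 252.945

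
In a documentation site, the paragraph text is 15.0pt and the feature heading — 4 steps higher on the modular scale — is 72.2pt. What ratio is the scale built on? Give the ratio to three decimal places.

1.481

r⁴ = 72.2 / 15.0, so r = (72.2/15.0)^(1/4).
r = 4.8133^(1/4) ≈ 1.4812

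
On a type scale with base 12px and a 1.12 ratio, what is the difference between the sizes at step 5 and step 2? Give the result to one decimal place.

Step 2: 12.0 × 1.12² = 15.053px
Step 5: 12.0 × 1.12⁵ = 21.148px
Difference: 21.148 − 15.053 = 6.095px

6.1px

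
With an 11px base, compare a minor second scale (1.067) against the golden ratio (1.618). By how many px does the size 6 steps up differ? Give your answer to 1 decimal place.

Minor second: 11.0 × 1.067⁶ = 16.232px
Golden ratio: 11.0 × 1.618⁶ = 197.362px
Difference: 197.362 − 16.232 = 181.130px

181.1px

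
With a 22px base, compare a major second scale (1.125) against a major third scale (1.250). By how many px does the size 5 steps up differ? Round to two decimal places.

Major second: 22.0 × 1.125⁵ = 39.6447px
Major third: 22.0 × 1.250⁵ = 67.1387px
Difference: 67.1387 − 39.6447 = 27.4940px

27.49px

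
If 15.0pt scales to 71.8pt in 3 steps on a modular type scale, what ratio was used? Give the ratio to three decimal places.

1.685

The ratio satisfies 15.0 × r³ = 71.8, so r = (71.8 / 15.0)^(1/3).
r = 4.7867^(1/3) ≈ 1.6853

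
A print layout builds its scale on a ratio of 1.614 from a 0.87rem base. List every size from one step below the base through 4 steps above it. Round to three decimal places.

0.539rem, 0.870rem, 1.404rem, 2.266rem, 3.658rem, 5.904rem

Step -1: 0.87 ÷ 1.614 = 0.539
Step 0: 0.87rem
Step 1: 0.87 × 1.614 = 1.404
Step 2: 0.87 × 1.614² = 2.266
Step 3: 0.87 × 1.614³ = 3.658
Step 4: 0.87 × 1.614⁴ = 5.904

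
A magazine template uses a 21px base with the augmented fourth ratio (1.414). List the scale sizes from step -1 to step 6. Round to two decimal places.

14.85px, 21.00px, 29.69px, 41.99px, 59.37px, 83.95px, 118.70px, 167.85px

Step -1: 21.0 ÷ 1.414 = 14.85
Step 0: 21px
Step 1: 21.0 × 1.414 = 29.69
Step 2: 21.0 × 1.414² = 41.99
Step 3: 21.0 × 1.414³ = 59.37
Step 4: 21.0 × 1.414⁴ = 83.95
Step 5: 21.0 × 1.414⁵ = 118.70
Step 6: 21.0 × 1.414⁶ = 167.85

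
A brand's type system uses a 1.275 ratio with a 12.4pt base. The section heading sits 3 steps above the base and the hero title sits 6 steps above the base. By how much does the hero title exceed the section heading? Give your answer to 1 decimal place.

27.6pt

Step 3: 12.4 × 1.275³ = 25.701pt
Step 6: 12.4 × 1.275⁶ = 53.270pt
Difference: 53.270 − 25.701 = 27.569pt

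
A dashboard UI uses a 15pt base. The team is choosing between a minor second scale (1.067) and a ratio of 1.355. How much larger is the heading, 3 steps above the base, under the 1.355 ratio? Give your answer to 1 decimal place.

19.1pt

Minor second: 15.0 × 1.067³ = 18.222pt
At 1.355: 15.0 × 1.355³ = 37.317pt
Difference: 37.317 − 18.222 = 19.095pt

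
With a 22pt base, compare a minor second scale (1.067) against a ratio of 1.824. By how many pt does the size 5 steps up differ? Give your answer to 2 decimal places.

413.74pt

Minor second: 22.0 × 1.067⁵ = 30.4260pt
At 1.824: 22.0 × 1.824⁵ = 444.1676pt
Difference: 444.1676 − 30.4260 = 413.7416pt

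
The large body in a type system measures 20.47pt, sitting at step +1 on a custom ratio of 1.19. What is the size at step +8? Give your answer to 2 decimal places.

20.47 × 1.19⁷ = 20.47 × 3.37932 ≈ 69.175

69.17pt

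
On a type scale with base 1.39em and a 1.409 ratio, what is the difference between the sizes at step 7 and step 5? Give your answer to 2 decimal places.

Step 5: 1.39 × 1.409⁵ = 7.7192em
Step 7: 1.39 × 1.409⁷ = 15.3247em
Difference: 15.3247 − 7.7192 = 7.6055em

7.61em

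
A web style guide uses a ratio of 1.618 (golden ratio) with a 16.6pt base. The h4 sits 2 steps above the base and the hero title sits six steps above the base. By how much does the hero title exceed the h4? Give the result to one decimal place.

254.4pt

Step 2: 16.6 × 1.618² = 43.458pt
Step 6: 16.6 × 1.618⁶ = 297.837pt
Difference: 297.837 − 43.458 = 254.379pt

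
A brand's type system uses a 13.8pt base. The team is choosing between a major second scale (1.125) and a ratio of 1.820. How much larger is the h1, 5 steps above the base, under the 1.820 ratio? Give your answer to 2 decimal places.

Major second: 13.8 × 1.125⁵ = 24.8680pt
At 1.820: 13.8 × 1.820⁵ = 275.5726pt
Difference: 275.5726 − 24.8680 = 250.7046pt

250.70pt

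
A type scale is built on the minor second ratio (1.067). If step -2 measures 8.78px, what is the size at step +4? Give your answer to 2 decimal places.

8.78 × 1.067⁶ = 8.78 × 1.47566 ≈ 12.956

12.96px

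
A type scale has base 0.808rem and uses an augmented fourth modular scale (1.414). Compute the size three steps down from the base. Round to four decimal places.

0.808 ÷ 1.414³ = 0.808 ÷ 2.82715 ≈ 0.2858

0.2858rem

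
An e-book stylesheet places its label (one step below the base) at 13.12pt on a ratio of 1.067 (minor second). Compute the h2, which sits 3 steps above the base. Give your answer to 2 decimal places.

13.12 × 1.067⁴ = 13.12 × 1.29616 ≈ 17.006

17.01pt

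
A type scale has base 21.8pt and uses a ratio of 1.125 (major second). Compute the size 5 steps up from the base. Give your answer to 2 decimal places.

39.28pt

Every step multiplies by the scale ratio.
21.8 × 1.125⁵ = 21.8 × 1.80203 ≈ 39.28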